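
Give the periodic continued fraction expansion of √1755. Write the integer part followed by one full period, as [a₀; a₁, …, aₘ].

a₀ = ⌊√1755⌋ = 41.

[41; 1, 8, 3, 8, 1, 82]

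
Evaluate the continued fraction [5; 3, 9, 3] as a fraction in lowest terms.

Using pₖ = aₖpₖ₋₁ + pₖ₋₂ and qₖ = aₖqₖ₋₁ + qₖ₋₂:
  k=0: a=5, p=5, q=1
  k=1: a=3, p=16, q=3
  k=2: a=9, p=149, q=28
  k=3: a=3, p=463, q=87

463/87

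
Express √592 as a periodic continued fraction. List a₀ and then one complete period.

[24; 3, 48]

a₀ = ⌊√592⌋ = 24.
With m₀=0, d₀=1 and mₖ₊₁ = dₖaₖ − mₖ, dₖ₊₁ = (n − mₖ₊₁²)/dₖ, aₖ₊₁ = ⌊(a₀+mₖ₊₁)/dₖ₊₁⌋:
  k=1: m=24, d=16, a=3
  k=2: m=24, d=1, a=48
d=1 and a=2a₀=48 at k=2, so the next step gives (m, d) = (24, 16) again — its k=1 value — and the period has length 2.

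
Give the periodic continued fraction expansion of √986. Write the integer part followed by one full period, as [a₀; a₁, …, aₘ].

[31; 2, 2, 62]

a₀ = ⌊√986⌋ = 31.
With m₀=0, d₀=1 and mₖ₊₁ = dₖaₖ − mₖ, dₖ₊₁ = (n − mₖ₊₁²)/dₖ, aₖ₊₁ = ⌊(a₀+mₖ₊₁)/dₖ₊₁⌋:
  k=1: m=31, d=25, a=2
  k=2: m=19, d=25, a=2
  k=3: m=31, d=1, a=62
d=1 and a=2a₀=62 at k=3, so the next step gives (m, d) = (31, 25) again — its k=1 value — and the period has length 3.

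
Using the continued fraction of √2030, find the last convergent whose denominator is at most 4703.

73035/1621

√2030 = [45; 18, 90, …] (period length 2).
Convergents:
  p_0/q_0 = 45/1
  p_1/q_1 = 811/18
  p_2/q_2 = 73035/1621
  p_3/q_3 = 1315441/29196
q_2 = 1621 ≤ 4703 < 29196 = q_3, so the answer is 73035/1621.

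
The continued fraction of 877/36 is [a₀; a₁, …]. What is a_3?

877 = 24·36 + 13   →  a_0 = 24
36 = 2·13 + 10   →  a_1 = 2
13 = 1·10 + 3   →  a_2 = 1
10 = 3·3 + 1   →  a_3 = 3

3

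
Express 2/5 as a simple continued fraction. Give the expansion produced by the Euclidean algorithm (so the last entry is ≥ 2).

[0; 2, 2]

2 = 0×5 + 2
5 = 2×2 + 1
2 = 2×1 + 0  (stop)
So 2/5 = [0; 2, 2].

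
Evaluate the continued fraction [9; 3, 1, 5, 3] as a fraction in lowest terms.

Fold from the inside: start with 3/1.
  5 + 1/3 = 16/3
  1 + 3/16 = 19/16
  3 + 16/19 = 73/19
  9 + 19/73 = 676/73

676/73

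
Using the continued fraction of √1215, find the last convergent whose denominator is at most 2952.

102026/2927

√1215 = [34; 1, 5, 1, 68, …] (period length 4).
Convergents:
  p_0/q_0 = 34/1
  p_1/q_1 = 35/1
  p_2/q_2 = 209/6
  p_3/q_3 = 244/7
  p_4/q_4 = 16801/482
  p_5/q_5 = 17045/489
  p_6/q_6 = 102026/2927
  p_7/q_7 = 119071/3416
q_6 = 2927 ≤ 2952 < 3416 = q_7, so the answer is 102026/2927.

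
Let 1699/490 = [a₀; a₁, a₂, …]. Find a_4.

2

1699 = 3·490 + 229   →  a_0 = 3
490 = 2·229 + 32   →  a_1 = 2
229 = 7·32 + 5   →  a_2 = 7
32 = 6·5 + 2   →  a_3 = 6
5 = 2·2 + 1   →  a_4 = 2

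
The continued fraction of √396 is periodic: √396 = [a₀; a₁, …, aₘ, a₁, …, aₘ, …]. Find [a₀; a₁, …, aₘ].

[19; 1, 8, 1, 38]

a₀ = ⌊√396⌋ = 19.
With m₀=0, d₀=1 and mₖ₊₁ = dₖaₖ − mₖ, dₖ₊₁ = (n − mₖ₊₁²)/dₖ, aₖ₊₁ = ⌊(a₀+mₖ₊₁)/dₖ₊₁⌋:
  k=1: m=19, d=35, a=1
  k=2: m=16, d=4, a=8
  k=3: m=16, d=35, a=1
  k=4: m=19, d=1, a=38
d=1 and a=2a₀=38 at k=4, so the next step gives (m, d) = (19, 35) again — its k=1 value — and the period has length 4.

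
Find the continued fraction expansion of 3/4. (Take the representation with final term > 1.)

3 = 0·4 + 3
4 = 1·3 + 1
3 = 3·1 + 0  (stop)
So 3/4 = [0; 1, 3].

[0; 1, 3]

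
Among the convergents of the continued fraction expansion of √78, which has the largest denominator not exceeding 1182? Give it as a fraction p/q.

5617/636

√78 = [8; 1, 4, 1, 16, …] (period length 4).
Convergents:
  p_0/q_0 = 8/1
  p_1/q_1 = 9/1
  p_2/q_2 = 44/5
  p_3/q_3 = 53/6
  p_4/q_4 = 892/101
  p_5/q_5 = 945/107
  p_6/q_6 = 4672/529
  p_7/q_7 = 5617/636
  p_8/q_8 = 94544/10705
q_7 = 636 ≤ 1182 < 10705 = q_8, so the answer is 5617/636.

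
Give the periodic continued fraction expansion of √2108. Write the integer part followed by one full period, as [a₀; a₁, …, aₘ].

a₀ = ⌊√2108⌋ = 45.
With m₀=0, d₀=1 and mₖ₊₁ = dₖaₖ − mₖ, dₖ₊₁ = (n − mₖ₊₁²)/dₖ, aₖ₊₁ = ⌊(a₀+mₖ₊₁)/dₖ₊₁⌋:
  k=1: m=45, d=83, a=1
  k=2: m=38, d=8, a=10
  k=3: m=42, d=43, a=2
  k=4: m=44, d=4, a=22
  k=5: m=44, d=43, a=2
  k=6: m=42, d=8, a=10
  k=7: m=38, d=83, a=1
  k=8: m=45, d=1, a=90
d=1 and a=2a₀=90 at k=8, so the next step gives (m, d) = (45, 83) again — its k=1 value — and the period has length 8.

[45; 1, 10, 2, 22, 2, 10, 1, 90]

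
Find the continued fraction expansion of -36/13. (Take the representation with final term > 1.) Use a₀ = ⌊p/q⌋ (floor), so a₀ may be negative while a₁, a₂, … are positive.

[-3; 4, 3]

-36 = -3×13 + 3
13 = 4×3 + 1
3 = 3×1 + 0  (stop)
So -36/13 = [-3; 4, 3].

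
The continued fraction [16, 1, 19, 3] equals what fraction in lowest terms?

1034/61

Fold from the inside: start with 3/1.
  19 + 1/3 = 58/3
  1 + 3/58 = 61/58
  16 + 58/61 = 1034/61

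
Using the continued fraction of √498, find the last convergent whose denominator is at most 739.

√498 = [22; 3, 6, 22, 6, 3, 44, …] (period length 6).
Convergents:
  p_0/q_0 = 22/1
  p_1/q_1 = 67/3
  p_2/q_2 = 424/19
  p_3/q_3 = 9395/421
  p_4/q_4 = 56794/2545
q_3 = 421 ≤ 739 < 2545 = q_4, so the answer is 9395/421.

9395/421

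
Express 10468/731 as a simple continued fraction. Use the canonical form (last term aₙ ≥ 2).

[14; 3, 8, 14, 2]

10468 = 14·731 + 234
731 = 3·234 + 29
234 = 8·29 + 2
29 = 14·2 + 1
2 = 2·1 + 0  (stop)
So 10468/731 = [14; 3, 8, 14, 2].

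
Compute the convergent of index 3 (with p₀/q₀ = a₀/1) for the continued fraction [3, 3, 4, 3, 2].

Using pₖ = aₖpₖ₋₁ + pₖ₋₂, qₖ = aₖqₖ₋₁ + qₖ₋₂ (with p₋₁=1, p₋₂=0, q₋₁=0, q₋₂=1):
  k=0: a=3, p=3, q=1
  k=1: a=3, p=10, q=3
  k=2: a=4, p=43, q=13
  k=3: a=3, p=139, q=42

139/42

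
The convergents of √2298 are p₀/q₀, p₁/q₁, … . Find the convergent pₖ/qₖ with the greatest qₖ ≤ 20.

767/16

√2298 = [47; 1, 14, 1, 94, …] (period length 4).
Convergents:
  p_0/q_0 = 47/1
  p_1/q_1 = 48/1
  p_2/q_2 = 719/15
  p_3/q_3 = 767/16
  p_4/q_4 = 72817/1519
q_3 = 16 ≤ 20 < 1519 = q_4, so the answer is 767/16.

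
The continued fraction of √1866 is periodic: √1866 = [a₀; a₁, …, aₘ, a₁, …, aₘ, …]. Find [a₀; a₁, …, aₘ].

a₀ = ⌊√1866⌋ = 43.
With m₀=0, d₀=1 and mₖ₊₁ = dₖaₖ − mₖ, dₖ₊₁ = (n − mₖ₊₁²)/dₖ, aₖ₊₁ = ⌊(a₀+mₖ₊₁)/dₖ₊₁⌋:
  k=1: m=43, d=17, a=5
  k=2: m=42, d=6, a=14
  k=3: m=42, d=17, a=5
  k=4: m=43, d=1, a=86
d=1 and a=2a₀=86 at k=4, so the next step gives (m, d) = (43, 17) again — its k=1 value — and the period has length 4.

[43; 5, 14, 5, 86]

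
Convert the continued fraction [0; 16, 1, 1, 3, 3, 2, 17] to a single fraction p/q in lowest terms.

924/15307

Fold from the inside: start with 17/1.
  2 + 1/17 = 35/17
  3 + 17/35 = 122/35
  3 + 35/122 = 401/122
  1 + 122/401 = 523/401
  1 + 401/523 = 924/523
  16 + 523/924 = 15307/924
  0 + 924/15307 = 924/15307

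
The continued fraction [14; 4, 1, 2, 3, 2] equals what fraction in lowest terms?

Using pₖ = aₖpₖ₋₁ + pₖ₋₂ and qₖ = aₖqₖ₋₁ + qₖ₋₂:
  k=0: a=14, p=14, q=1
  k=1: a=4, p=57, q=4
  k=2: a=1, p=71, q=5
  k=3: a=2, p=199, q=14
  k=4: a=3, p=668, q=47
  k=5: a=2, p=1535, q=108

1535/108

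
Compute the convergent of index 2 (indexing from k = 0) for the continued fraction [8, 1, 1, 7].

Using pₖ = aₖpₖ₋₁ + pₖ₋₂, qₖ = aₖqₖ₋₁ + qₖ₋₂ (with p₋₁=1, p₋₂=0, q₋₁=0, q₋₂=1):
  k=0: a=8, p=8, q=1
  k=1: a=1, p=9, q=1
  k=2: a=1, p=17, q=2

17/2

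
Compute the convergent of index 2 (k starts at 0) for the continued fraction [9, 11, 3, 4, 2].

Using pₖ = aₖpₖ₋₁ + pₖ₋₂, qₖ = aₖqₖ₋₁ + qₖ₋₂ (with p₋₁=1, p₋₂=0, q₋₁=0, q₋₂=1):
  k=0: a=9, p=9, q=1
  k=1: a=11, p=100, q=11
  k=2: a=3, p=309, q=34

309/34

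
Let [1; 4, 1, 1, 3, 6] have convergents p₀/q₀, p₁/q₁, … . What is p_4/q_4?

Using pₖ = aₖpₖ₋₁ + pₖ₋₂, qₖ = aₖqₖ₋₁ + qₖ₋₂ (with p₋₁=1, p₋₂=0, q₋₁=0, q₋₂=1):
  k=0: a=1, p=1, q=1
  k=1: a=4, p=5, q=4
  k=2: a=1, p=6, q=5
  k=3: a=1, p=11, q=9
  k=4: a=3, p=39, q=32

39/32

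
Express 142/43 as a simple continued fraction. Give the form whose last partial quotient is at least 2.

[3; 3, 3, 4]

142 = 3*43 + 13
43 = 3*13 + 4
13 = 3*4 + 1
4 = 4*1 + 0  (stop)
So 142/43 = [3; 3, 3, 4].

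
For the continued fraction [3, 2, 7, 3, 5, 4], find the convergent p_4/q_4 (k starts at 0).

Using pₖ = aₖpₖ₋₁ + pₖ₋₂, qₖ = aₖqₖ₋₁ + qₖ₋₂ (with p₋₁=1, p₋₂=0, q₋₁=0, q₋₂=1):
  k=0: a=3, p=3, q=1
  k=1: a=2, p=7, q=2
  k=2: a=7, p=52, q=15
  k=3: a=3, p=163, q=47
  k=4: a=5, p=867, q=250

867/250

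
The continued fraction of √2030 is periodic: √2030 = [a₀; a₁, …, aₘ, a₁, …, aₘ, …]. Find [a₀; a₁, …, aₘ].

[45; 18, 90]

a₀ = ⌊√2030⌋ = 45.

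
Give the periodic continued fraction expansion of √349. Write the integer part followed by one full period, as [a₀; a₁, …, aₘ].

a₀ = ⌊√349⌋ = 18.
With m₀=0, d₀=1 and mₖ₊₁ = dₖaₖ − mₖ, dₖ₊₁ = (n − mₖ₊₁²)/dₖ, aₖ₊₁ = ⌊(a₀+mₖ₊₁)/dₖ₊₁⌋:
  k=1: m=18, d=25, a=1
  k=2: m=7, d=12, a=2
  k=3: m=17, d=5, a=7
  k=4: m=18, d=5, a=7
  k=5: m=17, d=12, a=2
  k=6: m=7, d=25, a=1
  k=7: m=18, d=1, a=36
d=1 and a=2a₀=36 at k=7, so the next step gives (m, d) = (18, 25) again — its k=1 value — and the period has length 7.

[18; 1, 2, 7, 7, 2, 1, 36]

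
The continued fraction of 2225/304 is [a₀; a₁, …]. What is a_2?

7

2225 = 7·304 + 97   →  a_0 = 7
304 = 3·97 + 13   →  a_1 = 3
97 = 7·13 + 6   →  a_2 = 7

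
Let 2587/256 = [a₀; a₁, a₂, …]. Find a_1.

2587 = 10·256 + 27   →  a_0 = 10
256 = 9·27 + 13   →  a_1 = 9

9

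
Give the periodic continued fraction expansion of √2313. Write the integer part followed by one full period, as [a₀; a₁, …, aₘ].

[48; 10, 1, 2, 10, 2, 1, 10, 96]

a₀ = ⌊√2313⌋ = 48.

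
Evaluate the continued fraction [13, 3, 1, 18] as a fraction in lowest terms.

Using pₖ = aₖpₖ₋₁ + pₖ₋₂ and qₖ = aₖqₖ₋₁ + qₖ₋₂:
  k=0: a=13, p=13, q=1
  k=1: a=3, p=40, q=3
  k=2: a=1, p=53, q=4
  k=3: a=18, p=994, q=75

994/75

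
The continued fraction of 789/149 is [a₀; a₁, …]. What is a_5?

2

789 = 5·149 + 44   →  a_0 = 5
149 = 3·44 + 17   →  a_1 = 3
44 = 2·17 + 10   →  a_2 = 2
17 = 1·10 + 7   →  a_3 = 1
10 = 1·7 + 3   →  a_4 = 1
7 = 2·3 + 1   →  a_5 = 2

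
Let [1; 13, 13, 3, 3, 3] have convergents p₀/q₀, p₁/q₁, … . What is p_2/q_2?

Using pₖ = aₖpₖ₋₁ + pₖ₋₂, qₖ = aₖqₖ₋₁ + qₖ₋₂ (with p₋₁=1, p₋₂=0, q₋₁=0, q₋₂=1):
  k=0: a=1, p=1, q=1
  k=1: a=13, p=14, q=13
  k=2: a=13, p=183, q=170

183/170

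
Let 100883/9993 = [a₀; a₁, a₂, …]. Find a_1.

10

100883 = 10·9993 + 953   →  a_0 = 10
9993 = 10·953 + 463   →  a_1 = 10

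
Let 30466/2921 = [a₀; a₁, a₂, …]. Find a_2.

3

30466 = 10·2921 + 1256   →  a_0 = 10
2921 = 2·1256 + 409   →  a_1 = 2
1256 = 3·409 + 29   →  a_2 = 3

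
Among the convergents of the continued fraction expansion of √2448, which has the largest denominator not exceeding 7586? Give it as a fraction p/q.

214385/4333

√2448 = [49; 2, 10, 2, 98, …] (period length 4).
Convergents:
  p_0/q_0 = 49/1
  p_1/q_1 = 99/2
  p_2/q_2 = 1039/21
  p_3/q_3 = 2177/44
  p_4/q_4 = 214385/4333
  p_5/q_5 = 430947/8710
q_4 = 4333 ≤ 7586 < 8710 = q_5, so the answer is 214385/4333.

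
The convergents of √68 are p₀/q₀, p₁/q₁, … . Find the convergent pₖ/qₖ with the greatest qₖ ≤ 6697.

√68 = [8; 4, 16, …] (period length 2).
Convergents:
  p_0/q_0 = 8/1
  p_1/q_1 = 33/4
  p_2/q_2 = 536/65
  p_3/q_3 = 2177/264
  p_4/q_4 = 35368/4289
  p_5/q_5 = 143649/17420
q_4 = 4289 ≤ 6697 < 17420 = q_5, so the answer is 35368/4289.

35368/4289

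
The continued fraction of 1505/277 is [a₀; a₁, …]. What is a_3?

1505 = 5·277 + 120   →  a_0 = 5
277 = 2·120 + 37   →  a_1 = 2
120 = 3·37 + 9   →  a_2 = 3
37 = 4·9 + 1   →  a_3 = 4

4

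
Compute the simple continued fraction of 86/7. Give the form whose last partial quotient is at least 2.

86 = 12×7 + 2
7 = 3×2 + 1
2 = 2×1 + 0  (stop)
So 86/7 = [12; 3, 2].

[12; 3, 2]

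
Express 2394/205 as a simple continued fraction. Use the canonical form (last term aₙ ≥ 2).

2394 = 11×205 + 139
205 = 1×139 + 66
139 = 2×66 + 7
66 = 9×7 + 3
7 = 2×3 + 1
3 = 3×1 + 0  (stop)
So 2394/205 = [11; 1, 2, 9, 2, 3].

[11; 1, 2, 9, 2, 3]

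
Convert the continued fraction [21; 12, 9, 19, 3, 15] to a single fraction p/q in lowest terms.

2054560/97453

Using pₖ = aₖpₖ₋₁ + pₖ₋₂ and qₖ = aₖqₖ₋₁ + qₖ₋₂:
  k=0: a=21, p=21, q=1
  k=1: a=12, p=253, q=12
  k=2: a=9, p=2298, q=109
  k=3: a=19, p=43915, q=2083
  k=4: a=3, p=134043, q=6358
  k=5: a=15, p=2054560, q=97453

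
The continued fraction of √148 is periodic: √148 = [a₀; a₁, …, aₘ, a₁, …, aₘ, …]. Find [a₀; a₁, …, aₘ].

a₀ = ⌊√148⌋ = 12.
With m₀=0, d₀=1 and mₖ₊₁ = dₖaₖ − mₖ, dₖ₊₁ = (n − mₖ₊₁²)/dₖ, aₖ₊₁ = ⌊(a₀+mₖ₊₁)/dₖ₊₁⌋:
  k=1: m=12, d=4, a=6
  k=2: m=12, d=1, a=24
d=1 and a=2a₀=24 at k=2, so the next step gives (m, d) = (12, 4) again — its k=1 value — and the period has length 2.

[12; 6, 24]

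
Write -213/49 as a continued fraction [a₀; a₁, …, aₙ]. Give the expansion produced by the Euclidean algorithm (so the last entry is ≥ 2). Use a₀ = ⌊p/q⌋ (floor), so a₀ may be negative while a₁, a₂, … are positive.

[-5; 1, 1, 1, 7, 2]

-213 = -5*49 + 32
49 = 1*32 + 17
32 = 1*17 + 15
17 = 1*15 + 2
15 = 7*2 + 1
2 = 2*1 + 0  (stop)
So -213/49 = [-5; 1, 1, 1, 7, 2].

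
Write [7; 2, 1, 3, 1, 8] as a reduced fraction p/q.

905/123

Using pₖ = aₖpₖ₋₁ + pₖ₋₂ and qₖ = aₖqₖ₋₁ + qₖ₋₂:
  k=0: a=7, p=7, q=1
  k=1: a=2, p=15, q=2
  k=2: a=1, p=22, q=3
  k=3: a=3, p=81, q=11
  k=4: a=1, p=103, q=14
  k=5: a=8, p=905, q=123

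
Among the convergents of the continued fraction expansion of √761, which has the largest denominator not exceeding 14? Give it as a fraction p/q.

331/12

√761 = [27; 1, 1, 2, 2, 1, 1, 54, …] (period length 7).
Convergents:
  p_0/q_0 = 27/1
  p_1/q_1 = 28/1
  p_2/q_2 = 55/2
  p_3/q_3 = 138/5
  p_4/q_4 = 331/12
  p_5/q_5 = 469/17
q_4 = 12 ≤ 14 < 17 = q_5, so the answer is 331/12.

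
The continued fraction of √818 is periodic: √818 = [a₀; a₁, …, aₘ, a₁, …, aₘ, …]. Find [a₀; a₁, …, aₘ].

[28; 1, 1, 1, 1, 56]

a₀ = ⌊√818⌋ = 28.
With m₀=0, d₀=1 and mₖ₊₁ = dₖaₖ − mₖ, dₖ₊₁ = (n − mₖ₊₁²)/dₖ, aₖ₊₁ = ⌊(a₀+mₖ₊₁)/dₖ₊₁⌋:
  k=1: m=28, d=34, a=1
  k=2: m=6, d=23, a=1
  k=3: m=17, d=23, a=1
  k=4: m=6, d=34, a=1
  k=5: m=28, d=1, a=56
d=1 and a=2a₀=56 at k=5, so the next step gives (m, d) = (28, 34) again — its k=1 value — and the period has length 5.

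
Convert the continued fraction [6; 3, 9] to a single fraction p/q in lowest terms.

177/28

Using pₖ = aₖpₖ₋₁ + pₖ₋₂ and qₖ = aₖqₖ₋₁ + qₖ₋₂:
  k=0: a=6, p=6, q=1
  k=1: a=3, p=19, q=3
  k=2: a=9, p=177, q=28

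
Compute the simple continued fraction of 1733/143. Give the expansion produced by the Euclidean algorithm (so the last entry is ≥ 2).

[12; 8, 2, 2, 3]

1733 = 12·143 + 17
143 = 8·17 + 7
17 = 2·7 + 3
7 = 2·3 + 1
3 = 3·1 + 0  (stop)
So 1733/143 = [12; 8, 2, 2, 3].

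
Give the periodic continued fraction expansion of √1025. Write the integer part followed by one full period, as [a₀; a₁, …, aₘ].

[32; 64]

a₀ = ⌊√1025⌋ = 32.
With m₀=0, d₀=1 and mₖ₊₁ = dₖaₖ − mₖ, dₖ₊₁ = (n − mₖ₊₁²)/dₖ, aₖ₊₁ = ⌊(a₀+mₖ₊₁)/dₖ₊₁⌋:
  k=1: m=32, d=1, a=64
d=1 and a=2a₀=64 at k=1, so the next step gives (m, d) = (32, 1) again — its k=1 value — and the period has length 1.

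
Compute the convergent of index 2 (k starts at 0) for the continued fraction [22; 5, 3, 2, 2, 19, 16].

355/16

Using pₖ = aₖpₖ₋₁ + pₖ₋₂, qₖ = aₖqₖ₋₁ + qₖ₋₂ (with p₋₁=1, p₋₂=0, q₋₁=0, q₋₂=1):
  k=0: a=22, p=22, q=1
  k=1: a=5, p=111, q=5
  k=2: a=3, p=355, q=16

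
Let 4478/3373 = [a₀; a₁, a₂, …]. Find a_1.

3

4478 = 1·3373 + 1105   →  a_0 = 1
3373 = 3·1105 + 58   →  a_1 = 3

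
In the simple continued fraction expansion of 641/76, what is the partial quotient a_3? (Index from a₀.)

641 = 8·76 + 33   →  a_0 = 8
76 = 2·33 + 10   →  a_1 = 2
33 = 3·10 + 3   →  a_2 = 3
10 = 3·3 + 1   →  a_3 = 3

3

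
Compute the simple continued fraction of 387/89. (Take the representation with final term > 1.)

387 = 4*89 + 31
89 = 2*31 + 27
31 = 1*27 + 4
27 = 6*4 + 3
4 = 1*3 + 1
3 = 3*1 + 0  (stop)
So 387/89 = [4; 2, 1, 6, 1, 3].

[4; 2, 1, 6, 1, 3]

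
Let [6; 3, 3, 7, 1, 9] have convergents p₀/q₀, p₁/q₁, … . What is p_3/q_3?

460/73

Using pₖ = aₖpₖ₋₁ + pₖ₋₂, qₖ = aₖqₖ₋₁ + qₖ₋₂ (with p₋₁=1, p₋₂=0, q₋₁=0, q₋₂=1):
  k=0: a=6, p=6, q=1
  k=1: a=3, p=19, q=3
  k=2: a=3, p=63, q=10
  k=3: a=7, p=460, q=73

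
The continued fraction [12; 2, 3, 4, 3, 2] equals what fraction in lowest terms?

Fold from the inside: start with 2/1.
  3 + 1/2 = 7/2
  4 + 2/7 = 30/7
  3 + 7/30 = 97/30
  2 + 30/97 = 224/97
  12 + 97/224 = 2785/224

2785/224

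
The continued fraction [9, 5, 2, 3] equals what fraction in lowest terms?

Fold from the inside: start with 3/1.
  2 + 1/3 = 7/3
  5 + 3/7 = 38/7
  9 + 7/38 = 349/38

349/38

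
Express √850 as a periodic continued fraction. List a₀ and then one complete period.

a₀ = ⌊√850⌋ = 29.

[29; 6, 2, 6, 58]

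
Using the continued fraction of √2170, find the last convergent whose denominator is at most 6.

233/5

√2170 = [46; 1, 1, 2, 1, 1, 92, …] (period length 6).
Convergents:
  p_0/q_0 = 46/1
  p_1/q_1 = 47/1
  p_2/q_2 = 93/2
  p_3/q_3 = 233/5
  p_4/q_4 = 326/7
q_3 = 5 ≤ 6 < 7 = q_4, so the answer is 233/5.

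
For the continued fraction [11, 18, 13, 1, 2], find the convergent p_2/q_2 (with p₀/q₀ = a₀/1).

2598/235

Using pₖ = aₖpₖ₋₁ + pₖ₋₂, qₖ = aₖqₖ₋₁ + qₖ₋₂ (with p₋₁=1, p₋₂=0, q₋₁=0, q₋₂=1):
  k=0: a=11, p=11, q=1
  k=1: a=18, p=199, q=18
  k=2: a=13, p=2598, q=235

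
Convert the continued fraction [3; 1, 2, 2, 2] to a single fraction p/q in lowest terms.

Using pₖ = aₖpₖ₋₁ + pₖ₋₂ and qₖ = aₖqₖ₋₁ + qₖ₋₂:
  k=0: a=3, p=3, q=1
  k=1: a=1, p=4, q=1
  k=2: a=2, p=11, q=3
  k=3: a=2, p=26, q=7
  k=4: a=2, p=63, q=17

63/17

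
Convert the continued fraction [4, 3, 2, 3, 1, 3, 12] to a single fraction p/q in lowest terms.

6157/1435

Using pₖ = aₖpₖ₋₁ + pₖ₋₂ and qₖ = aₖqₖ₋₁ + qₖ₋₂:
  k=0: a=4, p=4, q=1
  k=1: a=3, p=13, q=3
  k=2: a=2, p=30, q=7
  k=3: a=3, p=103, q=24
  k=4: a=1, p=133, q=31
  k=5: a=3, p=502, q=117
  k=6: a=12, p=6157, q=1435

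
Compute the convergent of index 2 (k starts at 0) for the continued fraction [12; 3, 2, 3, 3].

86/7

Using pₖ = aₖpₖ₋₁ + pₖ₋₂, qₖ = aₖqₖ₋₁ + qₖ₋₂ (with p₋₁=1, p₋₂=0, q₋₁=0, q₋₂=1):
  k=0: a=12, p=12, q=1
  k=1: a=3, p=37, q=3
  k=2: a=2, p=86, q=7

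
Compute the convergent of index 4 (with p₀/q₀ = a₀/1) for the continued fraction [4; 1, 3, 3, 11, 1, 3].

Using pₖ = aₖpₖ₋₁ + pₖ₋₂, qₖ = aₖqₖ₋₁ + qₖ₋₂ (with p₋₁=1, p₋₂=0, q₋₁=0, q₋₂=1):
  k=0: a=4, p=4, q=1
  k=1: a=1, p=5, q=1
  k=2: a=3, p=19, q=4
  k=3: a=3, p=62, q=13
  k=4: a=11, p=701, q=147

701/147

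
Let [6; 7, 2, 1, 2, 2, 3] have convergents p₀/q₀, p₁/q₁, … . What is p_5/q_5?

859/140

Using pₖ = aₖpₖ₋₁ + pₖ₋₂, qₖ = aₖqₖ₋₁ + qₖ₋₂ (with p₋₁=1, p₋₂=0, q₋₁=0, q₋₂=1):
  k=0: a=6, p=6, q=1
  k=1: a=7, p=43, q=7
  k=2: a=2, p=92, q=15
  k=3: a=1, p=135, q=22
  k=4: a=2, p=362, q=59
  k=5: a=2, p=859, q=140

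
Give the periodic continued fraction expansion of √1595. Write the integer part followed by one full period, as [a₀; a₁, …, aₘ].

[39; 1, 14, 1, 78]

a₀ = ⌊√1595⌋ = 39.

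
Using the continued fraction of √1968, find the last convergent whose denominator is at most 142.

√1968 = [44; 2, 1, 3, 5, 3, 1, 2, 88, …] (period length 8).
Convergents:
  p_0/q_0 = 44/1
  p_1/q_1 = 89/2
  p_2/q_2 = 133/3
  p_3/q_3 = 488/11
  p_4/q_4 = 2573/58
  p_5/q_5 = 8207/185
q_4 = 58 ≤ 142 < 185 = q_5, so the answer is 2573/58.

2573/58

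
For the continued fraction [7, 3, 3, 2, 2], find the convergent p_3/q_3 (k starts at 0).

Using pₖ = aₖpₖ₋₁ + pₖ₋₂, qₖ = aₖqₖ₋₁ + qₖ₋₂ (with p₋₁=1, p₋₂=0, q₋₁=0, q₋₂=1):
  k=0: a=7, p=7, q=1
  k=1: a=3, p=22, q=3
  k=2: a=3, p=73, q=10
  k=3: a=2, p=168, q=23

168/23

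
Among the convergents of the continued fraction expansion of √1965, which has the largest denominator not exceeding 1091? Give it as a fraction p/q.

17687/399

√1965 = [44; 3, 21, 1, 4, 1, 21, 3, 88, …] (period length 8).
Convergents:
  p_0/q_0 = 44/1
  p_1/q_1 = 133/3
  p_2/q_2 = 2837/64
  p_3/q_3 = 2970/67
  p_4/q_4 = 14717/332
  p_5/q_5 = 17687/399
  p_6/q_6 = 386144/8711
q_5 = 399 ≤ 1091 < 8711 = q_6, so the answer is 17687/399.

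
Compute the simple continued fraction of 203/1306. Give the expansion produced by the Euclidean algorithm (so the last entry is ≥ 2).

203 = 0·1306 + 203
1306 = 6·203 + 88
203 = 2·88 + 27
88 = 3·27 + 7
27 = 3·7 + 6
7 = 1·6 + 1
6 = 6·1 + 0  (stop)
So 203/1306 = [0; 6, 2, 3, 3, 1, 6].

[0; 6, 2, 3, 3, 1, 6]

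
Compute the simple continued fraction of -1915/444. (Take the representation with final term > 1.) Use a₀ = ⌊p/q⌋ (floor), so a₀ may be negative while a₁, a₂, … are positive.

[-5; 1, 2, 5, 6, 1, 3]

-1915 = -5*444 + 305
444 = 1*305 + 139
305 = 2*139 + 27
139 = 5*27 + 4
27 = 6*4 + 3
4 = 1*3 + 1
3 = 3*1 + 0  (stop)
So -1915/444 = [-5; 1, 2, 5, 6, 1, 3].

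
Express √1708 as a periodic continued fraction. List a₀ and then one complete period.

[41; 3, 20, 3, 82]

a₀ = ⌊√1708⌋ = 41.
With m₀=0, d₀=1 and mₖ₊₁ = dₖaₖ − mₖ, dₖ₊₁ = (n − mₖ₊₁²)/dₖ, aₖ₊₁ = ⌊(a₀+mₖ₊₁)/dₖ₊₁⌋:
  k=1: m=41, d=27, a=3
  k=2: m=40, d=4, a=20
  k=3: m=40, d=27, a=3
  k=4: m=41, d=1, a=82
d=1 and a=2a₀=82 at k=4, so the next step gives (m, d) = (41, 27) again — its k=1 value — and the period has length 4.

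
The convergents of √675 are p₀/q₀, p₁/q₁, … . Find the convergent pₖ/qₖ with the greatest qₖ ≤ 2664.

68875/2651

√675 = [25; 1, 50, …] (period length 2).
Convergents:
  p_0/q_0 = 25/1
  p_1/q_1 = 26/1
  p_2/q_2 = 1325/51
  p_3/q_3 = 1351/52
  p_4/q_4 = 68875/2651
  p_5/q_5 = 70226/2703
q_4 = 2651 ≤ 2664 < 2703 = q_5, so the answer is 68875/2651.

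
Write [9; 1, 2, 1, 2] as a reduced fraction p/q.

107/11

Using pₖ = aₖpₖ₋₁ + pₖ₋₂ and qₖ = aₖqₖ₋₁ + qₖ₋₂:
  k=0: a=9, p=9, q=1
  k=1: a=1, p=10, q=1
  k=2: a=2, p=29, q=3
  k=3: a=1, p=39, q=4
  k=4: a=2, p=107, q=11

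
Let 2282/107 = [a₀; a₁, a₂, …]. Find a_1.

2282 = 21·107 + 35   →  a_0 = 21
107 = 3·35 + 2   →  a_1 = 3

3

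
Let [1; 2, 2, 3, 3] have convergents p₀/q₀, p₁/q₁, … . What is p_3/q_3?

24/17

Using pₖ = aₖpₖ₋₁ + pₖ₋₂, qₖ = aₖqₖ₋₁ + qₖ₋₂ (with p₋₁=1, p₋₂=0, q₋₁=0, q₋₂=1):
  k=0: a=1, p=1, q=1
  k=1: a=2, p=3, q=2
  k=2: a=2, p=7, q=5
  k=3: a=3, p=24, q=17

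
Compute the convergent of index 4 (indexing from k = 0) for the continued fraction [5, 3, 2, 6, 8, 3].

1941/367

Using pₖ = aₖpₖ₋₁ + pₖ₋₂, qₖ = aₖqₖ₋₁ + qₖ₋₂ (with p₋₁=1, p₋₂=0, q₋₁=0, q₋₂=1):
  k=0: a=5, p=5, q=1
  k=1: a=3, p=16, q=3
  k=2: a=2, p=37, q=7
  k=3: a=6, p=238, q=45
  k=4: a=8, p=1941, q=367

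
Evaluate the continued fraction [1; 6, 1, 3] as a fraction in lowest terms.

Using pₖ = aₖpₖ₋₁ + pₖ₋₂ and qₖ = aₖqₖ₋₁ + qₖ₋₂:
  k=0: a=1, p=1, q=1
  k=1: a=6, p=7, q=6
  k=2: a=1, p=8, q=7
  k=3: a=3, p=31, q=27

31/27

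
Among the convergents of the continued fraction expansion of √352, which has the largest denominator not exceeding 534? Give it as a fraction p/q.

√352 = [18; 1, 3, 5, 9, 5, 3, 1, 36, …] (period length 8).
Convergents:
  p_0/q_0 = 18/1
  p_1/q_1 = 19/1
  p_2/q_2 = 75/4
  p_3/q_3 = 394/21
  p_4/q_4 = 3621/193
  p_5/q_5 = 18499/986
q_4 = 193 ≤ 534 < 986 = q_5, so the answer is 3621/193.

3621/193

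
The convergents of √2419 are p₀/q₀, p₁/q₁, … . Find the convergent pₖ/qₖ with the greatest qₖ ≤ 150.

√2419 = [49; 5, 2, 5, 98, …] (period length 4).
Convergents:
  p_0/q_0 = 49/1
  p_1/q_1 = 246/5
  p_2/q_2 = 541/11
  p_3/q_3 = 2951/60
  p_4/q_4 = 289739/5891
q_3 = 60 ≤ 150 < 5891 = q_4, so the answer is 2951/60.

2951/60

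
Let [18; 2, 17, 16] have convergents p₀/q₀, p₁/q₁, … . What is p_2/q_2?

Using pₖ = aₖpₖ₋₁ + pₖ₋₂, qₖ = aₖqₖ₋₁ + qₖ₋₂ (with p₋₁=1, p₋₂=0, q₋₁=0, q₋₂=1):
  k=0: a=18, p=18, q=1
  k=1: a=2, p=37, q=2
  k=2: a=17, p=647, q=35

647/35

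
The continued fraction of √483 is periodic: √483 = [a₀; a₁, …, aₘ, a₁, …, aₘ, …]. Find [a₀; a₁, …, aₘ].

[21; 1, 42]

a₀ = ⌊√483⌋ = 21.
With m₀=0, d₀=1 and mₖ₊₁ = dₖaₖ − mₖ, dₖ₊₁ = (n − mₖ₊₁²)/dₖ, aₖ₊₁ = ⌊(a₀+mₖ₊₁)/dₖ₊₁⌋:
  k=1: m=21, d=42, a=1
  k=2: m=21, d=1, a=42
d=1 and a=2a₀=42 at k=2, so the next step gives (m, d) = (21, 42) again — its k=1 value — and the period has length 2.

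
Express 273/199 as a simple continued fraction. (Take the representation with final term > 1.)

[1; 2, 1, 2, 4, 1, 1, 2]

273 = 1*199 + 74
199 = 2*74 + 51
74 = 1*51 + 23
51 = 2*23 + 5
23 = 4*5 + 3
5 = 1*3 + 2
3 = 1*2 + 1
2 = 2*1 + 0  (stop)
So 273/199 = [1; 2, 1, 2, 4, 1, 1, 2].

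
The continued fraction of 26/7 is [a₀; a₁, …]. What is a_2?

26 = 3·7 + 5   →  a_0 = 3
7 = 1·5 + 2   →  a_1 = 1
5 = 2·2 + 1   →  a_2 = 2

2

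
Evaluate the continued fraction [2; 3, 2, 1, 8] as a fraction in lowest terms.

Fold from the inside: start with 8/1.
  1 + 1/8 = 9/8
  2 + 8/9 = 26/9
  3 + 9/26 = 87/26
  2 + 26/87 = 200/87

200/87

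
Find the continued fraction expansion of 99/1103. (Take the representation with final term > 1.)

99 = 0*1103 + 99
1103 = 11*99 + 14
99 = 7*14 + 1
14 = 14*1 + 0  (stop)
So 99/1103 = [0; 11, 7, 14].

[0; 11, 7, 14]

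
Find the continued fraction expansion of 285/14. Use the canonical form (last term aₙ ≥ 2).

285 = 20×14 + 5
14 = 2×5 + 4
5 = 1×4 + 1
4 = 4×1 + 0  (stop)
So 285/14 = [20; 2, 1, 4].

[20; 2, 1, 4]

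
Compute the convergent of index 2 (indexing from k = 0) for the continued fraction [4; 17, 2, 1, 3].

142/35

Using pₖ = aₖpₖ₋₁ + pₖ₋₂, qₖ = aₖqₖ₋₁ + qₖ₋₂ (with p₋₁=1, p₋₂=0, q₋₁=0, q₋₂=1):
  k=0: a=4, p=4, q=1
  k=1: a=17, p=69, q=17
  k=2: a=2, p=142, q=35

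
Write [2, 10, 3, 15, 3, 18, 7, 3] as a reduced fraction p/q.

1240059/591394

Fold from the inside: start with 3/1.
  7 + 1/3 = 22/3
  18 + 3/22 = 399/22
  3 + 22/399 = 1219/399
  15 + 399/1219 = 18684/1219
  3 + 1219/18684 = 57271/18684
  10 + 18684/57271 = 591394/57271
  2 + 57271/591394 = 1240059/591394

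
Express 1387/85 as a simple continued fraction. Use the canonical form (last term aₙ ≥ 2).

[16; 3, 6, 1, 3]

1387 = 16·85 + 27
85 = 3·27 + 4
27 = 6·4 + 3
4 = 1·3 + 1
3 = 3·1 + 0  (stop)
So 1387/85 = [16; 3, 6, 1, 3].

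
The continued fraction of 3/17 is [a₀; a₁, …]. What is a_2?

1

3 = 0·17 + 3   →  a_0 = 0
17 = 5·3 + 2   →  a_1 = 5
3 = 1·2 + 1   →  a_2 = 1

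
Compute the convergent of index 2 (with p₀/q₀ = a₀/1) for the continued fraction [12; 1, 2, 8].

Using pₖ = aₖpₖ₋₁ + pₖ₋₂, qₖ = aₖqₖ₋₁ + qₖ₋₂ (with p₋₁=1, p₋₂=0, q₋₁=0, q₋₂=1):
  k=0: a=12, p=12, q=1
  k=1: a=1, p=13, q=1
  k=2: a=2, p=38, q=3

38/3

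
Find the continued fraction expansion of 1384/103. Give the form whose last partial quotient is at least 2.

1384 = 13×103 + 45
103 = 2×45 + 13
45 = 3×13 + 6
13 = 2×6 + 1
6 = 6×1 + 0  (stop)
So 1384/103 = [13; 2, 3, 2, 6].

[13; 2, 3, 2, 6]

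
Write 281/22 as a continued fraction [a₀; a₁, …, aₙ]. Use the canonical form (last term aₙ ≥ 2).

[12; 1, 3, 2, 2]

281 = 12·22 + 17
22 = 1·17 + 5
17 = 3·5 + 2
5 = 2·2 + 1
2 = 2·1 + 0  (stop)
So 281/22 = [12; 1, 3, 2, 2].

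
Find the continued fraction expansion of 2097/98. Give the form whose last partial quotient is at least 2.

2097 = 21*98 + 39
98 = 2*39 + 20
39 = 1*20 + 19
20 = 1*19 + 1
19 = 19*1 + 0  (stop)
So 2097/98 = [21; 2, 1, 1, 19].

[21; 2, 1, 1, 19]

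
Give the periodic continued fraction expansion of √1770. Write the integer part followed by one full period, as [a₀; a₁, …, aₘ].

a₀ = ⌊√1770⌋ = 42.
With m₀=0, d₀=1 and mₖ₊₁ = dₖaₖ − mₖ, dₖ₊₁ = (n − mₖ₊₁²)/dₖ, aₖ₊₁ = ⌊(a₀+mₖ₊₁)/dₖ₊₁⌋:
  k=1: m=42, d=6, a=14
  k=2: m=42, d=1, a=84
d=1 and a=2a₀=84 at k=2, so the next step gives (m, d) = (42, 6) again — its k=1 value — and the period has length 2.

[42; 14, 84]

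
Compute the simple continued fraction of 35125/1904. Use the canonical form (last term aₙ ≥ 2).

[18; 2, 4, 3, 4, 15]

35125 = 18*1904 + 853
1904 = 2*853 + 198
853 = 4*198 + 61
198 = 3*61 + 15
61 = 4*15 + 1
15 = 15*1 + 0  (stop)
So 35125/1904 = [18; 2, 4, 3, 4, 15].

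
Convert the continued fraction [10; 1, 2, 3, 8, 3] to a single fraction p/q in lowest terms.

Using pₖ = aₖpₖ₋₁ + pₖ₋₂ and qₖ = aₖqₖ₋₁ + qₖ₋₂:
  k=0: a=10, p=10, q=1
  k=1: a=1, p=11, q=1
  k=2: a=2, p=32, q=3
  k=3: a=3, p=107, q=10
  k=4: a=8, p=888, q=83
  k=5: a=3, p=2771, q=259

2771/259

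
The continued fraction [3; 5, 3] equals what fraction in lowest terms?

Fold from the inside: start with 3/1.
  5 + 1/3 = 16/3
  3 + 3/16 = 51/16

51/16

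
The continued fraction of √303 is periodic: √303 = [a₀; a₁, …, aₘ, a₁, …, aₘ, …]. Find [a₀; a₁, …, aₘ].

a₀ = ⌊√303⌋ = 17.
With m₀=0, d₀=1 and mₖ₊₁ = dₖaₖ − mₖ, dₖ₊₁ = (n − mₖ₊₁²)/dₖ, aₖ₊₁ = ⌊(a₀+mₖ₊₁)/dₖ₊₁⌋:
  k=1: m=17, d=14, a=2
  k=2: m=11, d=13, a=2
  k=3: m=15, d=6, a=5
  k=4: m=15, d=13, a=2
  k=5: m=11, d=14, a=2
  k=6: m=17, d=1, a=34
d=1 and a=2a₀=34 at k=6, so the next step gives (m, d) = (17, 14) again — its k=1 value — and the period has length 6.

[17; 2, 2, 5, 2, 2, 34]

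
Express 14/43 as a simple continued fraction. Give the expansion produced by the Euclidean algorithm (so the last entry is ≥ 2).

14 = 0×43 + 14
43 = 3×14 + 1
14 = 14×1 + 0  (stop)
So 14/43 = [0; 3, 14].

[0; 3, 14]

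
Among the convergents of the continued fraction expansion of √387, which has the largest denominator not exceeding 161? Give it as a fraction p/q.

2341/119

√387 = [19; 1, 2, 19, 2, 1, 38, …] (period length 6).
Convergents:
  p_0/q_0 = 19/1
  p_1/q_1 = 20/1
  p_2/q_2 = 59/3
  p_3/q_3 = 1141/58
  p_4/q_4 = 2341/119
  p_5/q_5 = 3482/177
q_4 = 119 ≤ 161 < 177 = q_5, so the answer is 2341/119.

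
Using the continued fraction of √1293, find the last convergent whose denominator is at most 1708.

61237/1703

√1293 = [35; 1, 22, 1, 70, …] (period length 4).
Convergents:
  p_0/q_0 = 35/1
  p_1/q_1 = 36/1
  p_2/q_2 = 827/23
  p_3/q_3 = 863/24
  p_4/q_4 = 61237/1703
  p_5/q_5 = 62100/1727
q_4 = 1703 ≤ 1708 < 1727 = q_5, so the answer is 61237/1703.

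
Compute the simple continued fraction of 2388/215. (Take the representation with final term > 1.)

2388 = 11×215 + 23
215 = 9×23 + 8
23 = 2×8 + 7
8 = 1×7 + 1
7 = 7×1 + 0  (stop)
So 2388/215 = [11; 9, 2, 1, 7].

[11; 9, 2, 1, 7]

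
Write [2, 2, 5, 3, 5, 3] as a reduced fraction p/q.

1457/593

Fold from the inside: start with 3/1.
  5 + 1/3 = 16/3
  3 + 3/16 = 51/16
  5 + 16/51 = 271/51
  2 + 51/271 = 593/271
  2 + 271/593 = 1457/593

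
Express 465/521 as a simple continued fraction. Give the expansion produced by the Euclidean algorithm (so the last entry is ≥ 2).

[0; 1, 8, 3, 3, 2, 2]

465 = 0×521 + 465
521 = 1×465 + 56
465 = 8×56 + 17
56 = 3×17 + 5
17 = 3×5 + 2
5 = 2×2 + 1
2 = 2×1 + 0  (stop)
So 465/521 = [0; 1, 8, 3, 3, 2, 2].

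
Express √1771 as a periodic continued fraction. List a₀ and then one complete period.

[42; 12, 84]

a₀ = ⌊√1771⌋ = 42.
With m₀=0, d₀=1 and mₖ₊₁ = dₖaₖ − mₖ, dₖ₊₁ = (n − mₖ₊₁²)/dₖ, aₖ₊₁ = ⌊(a₀+mₖ₊₁)/dₖ₊₁⌋:
  k=1: m=42, d=7, a=12
  k=2: m=42, d=1, a=84
d=1 and a=2a₀=84 at k=2, so the next step gives (m, d) = (42, 7) again — its k=1 value — and the period has length 2.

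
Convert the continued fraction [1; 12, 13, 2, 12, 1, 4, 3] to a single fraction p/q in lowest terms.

Using pₖ = aₖpₖ₋₁ + pₖ₋₂ and qₖ = aₖqₖ₋₁ + qₖ₋₂:
  k=0: a=1, p=1, q=1
  k=1: a=12, p=13, q=12
  k=2: a=13, p=170, q=157
  k=3: a=2, p=353, q=326
  k=4: a=12, p=4406, q=4069
  k=5: a=1, p=4759, q=4395
  k=6: a=4, p=23442, q=21649
  k=7: a=3, p=75085, q=69342

75085/69342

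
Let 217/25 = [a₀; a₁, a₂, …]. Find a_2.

2

217 = 8·25 + 17   →  a_0 = 8
25 = 1·17 + 8   →  a_1 = 1
17 = 2·8 + 1   →  a_2 = 2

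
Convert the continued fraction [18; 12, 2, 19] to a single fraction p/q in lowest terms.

Using pₖ = aₖpₖ₋₁ + pₖ₋₂ and qₖ = aₖqₖ₋₁ + qₖ₋₂:
  k=0: a=18, p=18, q=1
  k=1: a=12, p=217, q=12
  k=2: a=2, p=452, q=25
  k=3: a=19, p=8805, q=487

8805/487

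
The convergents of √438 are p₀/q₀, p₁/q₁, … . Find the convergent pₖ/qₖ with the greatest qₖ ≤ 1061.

12285/587

√438 = [20; 1, 12, 1, 40, …] (period length 4).
Convergents:
  p_0/q_0 = 20/1
  p_1/q_1 = 21/1
  p_2/q_2 = 272/13
  p_3/q_3 = 293/14
  p_4/q_4 = 11992/573
  p_5/q_5 = 12285/587
  p_6/q_6 = 159412/7617
q_5 = 587 ≤ 1061 < 7617 = q_6, so the answer is 12285/587.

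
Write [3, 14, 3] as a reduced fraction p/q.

132/43

Using pₖ = aₖpₖ₋₁ + pₖ₋₂ and qₖ = aₖqₖ₋₁ + qₖ₋₂:
  k=0: a=3, p=3, q=1
  k=1: a=14, p=43, q=14
  k=2: a=3, p=132, q=43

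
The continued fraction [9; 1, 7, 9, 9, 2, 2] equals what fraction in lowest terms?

34282/3471

Using pₖ = aₖpₖ₋₁ + pₖ₋₂ and qₖ = aₖqₖ₋₁ + qₖ₋₂:
  k=0: a=9, p=9, q=1
  k=1: a=1, p=10, q=1
  k=2: a=7, p=79, q=8
  k=3: a=9, p=721, q=73
  k=4: a=9, p=6568, q=665
  k=5: a=2, p=13857, q=1403
  k=6: a=2, p=34282, q=3471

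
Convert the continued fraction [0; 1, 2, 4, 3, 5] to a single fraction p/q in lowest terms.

154/223

Using pₖ = aₖpₖ₋₁ + pₖ₋₂ and qₖ = aₖqₖ₋₁ + qₖ₋₂:
  k=0: a=0, p=0, q=1
  k=1: a=1, p=1, q=1
  k=2: a=2, p=2, q=3
  k=3: a=4, p=9, q=13
  k=4: a=3, p=29, q=42
  k=5: a=5, p=154, q=223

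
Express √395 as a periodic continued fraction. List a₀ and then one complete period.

a₀ = ⌊√395⌋ = 19.
With m₀=0, d₀=1 and mₖ₊₁ = dₖaₖ − mₖ, dₖ₊₁ = (n − mₖ₊₁²)/dₖ, aₖ₊₁ = ⌊(a₀+mₖ₊₁)/dₖ₊₁⌋:
  k=1: m=19, d=34, a=1
  k=2: m=15, d=5, a=6
  k=3: m=15, d=34, a=1
  k=4: m=19, d=1, a=38
d=1 and a=2a₀=38 at k=4, so the next step gives (m, d) = (19, 34) again — its k=1 value — and the period has length 4.

[19; 1, 6, 1, 38]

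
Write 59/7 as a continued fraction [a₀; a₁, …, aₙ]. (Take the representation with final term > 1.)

59 = 8·7 + 3
7 = 2·3 + 1
3 = 3·1 + 0  (stop)
So 59/7 = [8; 2, 3].

[8; 2, 3]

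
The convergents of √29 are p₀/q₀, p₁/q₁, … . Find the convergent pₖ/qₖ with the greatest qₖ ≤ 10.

27/5

√29 = [5; 2, 1, 1, 2, 10, …] (period length 5).
Convergents:
  p_0/q_0 = 5/1
  p_1/q_1 = 11/2
  p_2/q_2 = 16/3
  p_3/q_3 = 27/5
  p_4/q_4 = 70/13
q_3 = 5 ≤ 10 < 13 = q_4, so the answer is 27/5.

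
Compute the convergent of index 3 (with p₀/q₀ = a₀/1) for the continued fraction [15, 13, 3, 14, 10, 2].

Using pₖ = aₖpₖ₋₁ + pₖ₋₂, qₖ = aₖqₖ₋₁ + qₖ₋₂ (with p₋₁=1, p₋₂=0, q₋₁=0, q₋₂=1):
  k=0: a=15, p=15, q=1
  k=1: a=13, p=196, q=13
  k=2: a=3, p=603, q=40
  k=3: a=14, p=8638, q=573

8638/573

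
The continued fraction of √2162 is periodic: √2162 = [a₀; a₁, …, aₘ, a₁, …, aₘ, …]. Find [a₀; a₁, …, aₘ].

a₀ = ⌊√2162⌋ = 46.

[46; 2, 92]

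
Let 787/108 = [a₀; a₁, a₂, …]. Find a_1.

3

787 = 7·108 + 31   →  a_0 = 7
108 = 3·31 + 15   →  a_1 = 3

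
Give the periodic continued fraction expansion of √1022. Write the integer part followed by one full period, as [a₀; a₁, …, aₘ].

a₀ = ⌊√1022⌋ = 31.

[31; 1, 30, 1, 62]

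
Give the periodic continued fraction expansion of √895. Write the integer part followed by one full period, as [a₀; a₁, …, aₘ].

a₀ = ⌊√895⌋ = 29.
With m₀=0, d₀=1 and mₖ₊₁ = dₖaₖ − mₖ, dₖ₊₁ = (n − mₖ₊₁²)/dₖ, aₖ₊₁ = ⌊(a₀+mₖ₊₁)/dₖ₊₁⌋:
  k=1: m=29, d=54, a=1
  k=2: m=25, d=5, a=10
  k=3: m=25, d=54, a=1
  k=4: m=29, d=1, a=58
d=1 and a=2a₀=58 at k=4, so the next step gives (m, d) = (29, 54) again — its k=1 value — and the period has length 4.

[29; 1, 10, 1, 58]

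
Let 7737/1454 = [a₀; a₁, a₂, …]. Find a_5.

3

7737 = 5·1454 + 467   →  a_0 = 5
1454 = 3·467 + 53   →  a_1 = 3
467 = 8·53 + 43   →  a_2 = 8
53 = 1·43 + 10   →  a_3 = 1
43 = 4·10 + 3   →  a_4 = 4
10 = 3·3 + 1   →  a_5 = 3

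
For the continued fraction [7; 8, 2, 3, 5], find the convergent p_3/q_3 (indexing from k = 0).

420/59

Using pₖ = aₖpₖ₋₁ + pₖ₋₂, qₖ = aₖqₖ₋₁ + qₖ₋₂ (with p₋₁=1, p₋₂=0, q₋₁=0, q₋₂=1):
  k=0: a=7, p=7, q=1
  k=1: a=8, p=57, q=8
  k=2: a=2, p=121, q=17
  k=3: a=3, p=420, q=59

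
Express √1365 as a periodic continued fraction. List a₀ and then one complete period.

a₀ = ⌊√1365⌋ = 36.
With m₀=0, d₀=1 and mₖ₊₁ = dₖaₖ − mₖ, dₖ₊₁ = (n − mₖ₊₁²)/dₖ, aₖ₊₁ = ⌊(a₀+mₖ₊₁)/dₖ₊₁⌋:
  k=1: m=36, d=69, a=1
  k=2: m=33, d=4, a=17
  k=3: m=35, d=35, a=2
  k=4: m=35, d=4, a=17
  k=5: m=33, d=69, a=1
  k=6: m=36, d=1, a=72
d=1 and a=2a₀=72 at k=6, so the next step gives (m, d) = (36, 69) again — its k=1 value — and the period has length 6.

[36; 1, 17, 2, 17, 1, 72]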